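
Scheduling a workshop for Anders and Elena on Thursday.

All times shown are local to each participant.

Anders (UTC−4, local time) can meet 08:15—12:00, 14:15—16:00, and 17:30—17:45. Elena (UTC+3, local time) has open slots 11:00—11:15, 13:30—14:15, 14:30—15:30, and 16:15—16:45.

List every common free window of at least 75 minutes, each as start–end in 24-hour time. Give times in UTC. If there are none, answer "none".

Anders → UTC: 12:15–16:00, 18:15–20:00, 21:30–21:45.
Elena → UTC: 08:00–08:15, 10:30–11:15, 11:30–12:30, 13:15–13:45.
Anders ∩ Elena: 12:15–12:30, 13:15–13:45.
Windows ≥ 75 min: (none).

none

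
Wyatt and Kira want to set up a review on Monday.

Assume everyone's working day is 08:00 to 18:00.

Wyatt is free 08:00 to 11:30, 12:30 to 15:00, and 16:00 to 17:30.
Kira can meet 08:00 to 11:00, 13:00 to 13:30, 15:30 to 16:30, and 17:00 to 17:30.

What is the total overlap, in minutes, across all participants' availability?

Wyatt ∩ Kira: 08:00–11:00, 13:00–13:30, 16:00–16:30, 17:00–17:30.
Total common minutes: 180 + 30 + 30 + 30 = 270.

270 minutes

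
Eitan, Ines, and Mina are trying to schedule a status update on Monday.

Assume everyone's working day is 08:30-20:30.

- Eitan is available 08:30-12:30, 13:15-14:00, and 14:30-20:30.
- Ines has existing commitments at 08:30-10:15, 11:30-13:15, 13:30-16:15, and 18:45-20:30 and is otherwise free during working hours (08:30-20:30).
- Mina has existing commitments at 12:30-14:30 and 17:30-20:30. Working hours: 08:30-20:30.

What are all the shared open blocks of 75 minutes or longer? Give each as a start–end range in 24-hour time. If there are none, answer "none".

Ines free within 08:30–20:30: 10:15–11:30, 13:15–13:30, 16:15–18:45.
Mina free within 08:30–20:30: 08:30–12:30, 14:30–17:30.
Eitan ∩ Ines: 10:15–11:30, 13:15–13:30, 16:15–18:45.
Eitan ∩ Ines ∩ Mina: 10:15–11:30, 16:15–17:30.
Windows ≥ 75 min: 10:15–11:30, 16:15–17:30.

10:15–11:30, 16:15–17:30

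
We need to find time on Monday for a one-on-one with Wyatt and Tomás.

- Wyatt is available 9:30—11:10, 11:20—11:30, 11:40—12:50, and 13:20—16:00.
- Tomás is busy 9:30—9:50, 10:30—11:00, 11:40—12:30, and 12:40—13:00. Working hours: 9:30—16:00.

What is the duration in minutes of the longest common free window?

160 minutes

Tomás free within 09:30–16:00: 09:50–10:30, 11:00–11:40, 12:30–12:40, 13:00–16:00.
Wyatt ∩ Tomás: 09:50–10:30, 11:00–11:10, 11:20–11:30, 12:30–12:40, 13:20–16:00.
Common window lengths: 40, 10, 10, 10, 160 min; longest is 160.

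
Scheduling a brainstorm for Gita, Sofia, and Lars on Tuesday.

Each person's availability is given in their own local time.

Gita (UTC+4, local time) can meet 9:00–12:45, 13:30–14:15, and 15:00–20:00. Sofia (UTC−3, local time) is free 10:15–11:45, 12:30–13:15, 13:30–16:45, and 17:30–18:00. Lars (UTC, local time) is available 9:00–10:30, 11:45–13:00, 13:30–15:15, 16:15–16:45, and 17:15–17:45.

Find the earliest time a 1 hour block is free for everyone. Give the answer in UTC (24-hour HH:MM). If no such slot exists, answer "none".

13:30

Gita → UTC: 05:00–08:45, 09:30–10:15, 11:00–16:00.
Sofia → UTC: 13:15–14:45, 15:30–16:15, 16:30–19:45, 20:30–21:00.
Lars → UTC: 09:00–10:30, 11:45–13:00, 13:30–15:15, 16:15–16:45, 17:15–17:45.
Gita ∩ Sofia: 13:15–14:45, 15:30–16:00.
Gita ∩ Sofia ∩ Lars: 13:30–14:45.
Windows ≥ 60 min: 13:30–14:45.
Earliest such window starts at 13:30.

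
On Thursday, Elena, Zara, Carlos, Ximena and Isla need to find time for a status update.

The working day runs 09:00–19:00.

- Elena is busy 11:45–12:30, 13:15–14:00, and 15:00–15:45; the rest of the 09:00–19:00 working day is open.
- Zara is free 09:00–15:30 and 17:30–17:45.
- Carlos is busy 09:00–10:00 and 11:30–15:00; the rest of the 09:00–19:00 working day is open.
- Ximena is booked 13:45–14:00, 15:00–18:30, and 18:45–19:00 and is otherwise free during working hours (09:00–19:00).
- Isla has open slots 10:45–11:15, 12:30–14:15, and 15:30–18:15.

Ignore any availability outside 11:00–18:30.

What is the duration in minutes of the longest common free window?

15 minutes

Elena free within 09:00–19:00: 09:00–11:45, 12:30–13:15, 14:00–15:00, 15:45–19:00.
Carlos free within 09:00–19:00: 10:00–11:30, 15:00–19:00.
Ximena free within 09:00–19:00: 09:00–13:45, 14:00–15:00, 18:30–18:45.
Elena ∩ Zara: 09:00–11:45, 12:30–13:15, 14:00–15:00, 17:30–17:45.
Elena ∩ Zara ∩ Carlos: 10:00–11:30, 17:30–17:45.
Elena ∩ Zara ∩ Carlos ∩ Ximena: 10:00–11:30.
Elena ∩ Zara ∩ Carlos ∩ Ximena ∩ Isla: 10:45–11:15.
Restricted to 11:00–18:30: 11:00–11:15.
Single common window of 15 minutes.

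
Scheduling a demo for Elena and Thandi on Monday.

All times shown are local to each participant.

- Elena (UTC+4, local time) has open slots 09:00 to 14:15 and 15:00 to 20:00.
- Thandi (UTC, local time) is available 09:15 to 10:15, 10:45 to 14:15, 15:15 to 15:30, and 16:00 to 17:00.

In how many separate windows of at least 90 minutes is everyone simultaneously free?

Elena → UTC: 05:00–10:15, 11:00–16:00.
Thandi → UTC: 09:15–10:15, 10:45–14:15, 15:15–15:30, 16:00–17:00.
Elena ∩ Thandi: 09:15–10:15, 11:00–14:15, 15:15–15:30.
Windows ≥ 90 min: 11:00–14:15.
That's 1 window.

1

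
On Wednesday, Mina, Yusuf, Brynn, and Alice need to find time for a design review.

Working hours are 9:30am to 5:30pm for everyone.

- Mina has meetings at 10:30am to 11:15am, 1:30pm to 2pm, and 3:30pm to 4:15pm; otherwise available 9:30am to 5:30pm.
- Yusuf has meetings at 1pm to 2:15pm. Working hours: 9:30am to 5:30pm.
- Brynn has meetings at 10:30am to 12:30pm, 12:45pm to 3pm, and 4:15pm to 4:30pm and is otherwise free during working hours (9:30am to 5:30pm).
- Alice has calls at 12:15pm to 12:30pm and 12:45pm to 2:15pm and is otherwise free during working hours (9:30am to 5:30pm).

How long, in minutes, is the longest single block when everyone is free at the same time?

60 minutes

Mina free within 09:30–17:30: 09:30–10:30, 11:15–13:30, 14:00–15:30, 16:15–17:30.
Yusuf free within 09:30–17:30: 09:30–13:00, 14:15–17:30.
Brynn free within 09:30–17:30: 09:30–10:30, 12:30–12:45, 15:00–16:15, 16:30–17:30.
Alice free within 09:30–17:30: 09:30–12:15, 12:30–12:45, 14:15–17:30.
Mina ∩ Yusuf: 09:30–10:30, 11:15–13:00, 14:15–15:30, 16:15–17:30.
Mina ∩ Yusuf ∩ Brynn: 09:30–10:30, 12:30–12:45, 15:00–15:30, 16:30–17:30.
Mina ∩ Yusuf ∩ Brynn ∩ Alice: 09:30–10:30, 12:30–12:45, 15:00–15:30, 16:30–17:30.
Common window lengths: 60, 15, 30, 60 min; longest is 60.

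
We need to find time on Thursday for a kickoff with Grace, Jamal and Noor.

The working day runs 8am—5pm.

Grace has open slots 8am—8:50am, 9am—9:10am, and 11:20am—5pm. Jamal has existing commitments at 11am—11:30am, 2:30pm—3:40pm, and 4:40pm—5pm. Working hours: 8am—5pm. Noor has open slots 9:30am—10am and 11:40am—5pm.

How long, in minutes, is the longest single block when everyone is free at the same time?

Jamal free within 08:00–17:00: 08:00–11:00, 11:30–14:30, 15:40–16:40.
Grace ∩ Jamal: 08:00–08:50, 09:00–09:10, 11:30–14:30, 15:40–16:40.
Grace ∩ Jamal ∩ Noor: 11:40–14:30, 15:40–16:40.
Common window lengths: 170, 60 min; longest is 170.

170 minutes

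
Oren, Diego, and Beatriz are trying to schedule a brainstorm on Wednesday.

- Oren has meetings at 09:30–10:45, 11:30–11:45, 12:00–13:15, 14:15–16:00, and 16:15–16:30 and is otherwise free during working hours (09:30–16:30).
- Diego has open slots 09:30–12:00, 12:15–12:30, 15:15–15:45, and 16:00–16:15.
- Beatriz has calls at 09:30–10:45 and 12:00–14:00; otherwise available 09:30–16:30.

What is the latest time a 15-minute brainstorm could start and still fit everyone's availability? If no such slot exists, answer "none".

16:00

Oren free within 09:30–16:30: 10:45–11:30, 11:45–12:00, 13:15–14:15, 16:00–16:15.
Beatriz free within 09:30–16:30: 10:45–12:00, 14:00–16:30.
Oren ∩ Diego: 10:45–11:30, 11:45–12:00, 16:00–16:15.
Oren ∩ Diego ∩ Beatriz: 10:45–11:30, 11:45–12:00, 16:00–16:15.
Windows ≥ 15 min: 10:45–11:30, 11:45–12:00, 16:00–16:15.
Latest start in the last window 16:00–16:15 is 16:15 − 15 min = 16:00.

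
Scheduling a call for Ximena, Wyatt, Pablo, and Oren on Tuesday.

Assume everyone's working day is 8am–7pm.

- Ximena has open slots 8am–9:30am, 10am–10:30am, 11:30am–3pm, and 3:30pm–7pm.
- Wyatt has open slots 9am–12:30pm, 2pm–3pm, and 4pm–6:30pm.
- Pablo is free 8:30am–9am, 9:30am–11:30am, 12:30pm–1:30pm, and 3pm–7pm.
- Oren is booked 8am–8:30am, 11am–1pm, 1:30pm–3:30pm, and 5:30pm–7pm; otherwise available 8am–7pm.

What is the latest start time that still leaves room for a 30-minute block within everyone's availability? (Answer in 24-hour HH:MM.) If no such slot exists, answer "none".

17:00

Oren free within 08:00–19:00: 08:30–11:00, 13:00–13:30, 15:30–17:30.
Ximena ∩ Wyatt: 09:00–09:30, 10:00–10:30, 11:30–12:30, 14:00–15:00, 16:00–18:30.
Ximena ∩ Wyatt ∩ Pablo: 10:00–10:30, 16:00–18:30.
Ximena ∩ Wyatt ∩ Pablo ∩ Oren: 10:00–10:30, 16:00–17:30.
Windows ≥ 30 min: 10:00–10:30, 16:00–17:30.
Latest start in the last window 16:00–17:30 is 17:30 − 30 min = 17:00.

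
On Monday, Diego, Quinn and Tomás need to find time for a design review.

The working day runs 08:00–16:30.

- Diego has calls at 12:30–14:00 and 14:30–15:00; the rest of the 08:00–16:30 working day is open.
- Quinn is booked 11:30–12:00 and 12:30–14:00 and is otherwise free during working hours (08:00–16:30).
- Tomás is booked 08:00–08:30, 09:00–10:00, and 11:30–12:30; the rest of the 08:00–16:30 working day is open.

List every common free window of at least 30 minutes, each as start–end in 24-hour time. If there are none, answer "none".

Diego free within 08:00–16:30: 08:00–12:30, 14:00–14:30, 15:00–16:30.
Quinn free within 08:00–16:30: 08:00–11:30, 12:00–12:30, 14:00–16:30.
Tomás free within 08:00–16:30: 08:30–09:00, 10:00–11:30, 12:30–16:30.
Diego ∩ Quinn: 08:00–11:30, 12:00–12:30, 14:00–14:30, 15:00–16:30.
Diego ∩ Quinn ∩ Tomás: 08:30–09:00, 10:00–11:30, 14:00–14:30, 15:00–16:30.
Windows ≥ 30 min: 08:30–09:00, 10:00–11:30, 14:00–14:30, 15:00–16:30.

08:30–09:00, 10:00–11:30, 14:00–14:30, 15:00–16:30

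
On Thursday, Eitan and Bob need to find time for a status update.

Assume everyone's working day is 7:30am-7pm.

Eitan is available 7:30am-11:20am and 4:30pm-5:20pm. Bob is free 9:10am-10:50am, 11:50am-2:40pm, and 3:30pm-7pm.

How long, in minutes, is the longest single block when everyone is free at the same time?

100 minutes

Eitan ∩ Bob: 09:10–10:50, 16:30–17:20.
Common window lengths: 100, 50 min; longest is 100.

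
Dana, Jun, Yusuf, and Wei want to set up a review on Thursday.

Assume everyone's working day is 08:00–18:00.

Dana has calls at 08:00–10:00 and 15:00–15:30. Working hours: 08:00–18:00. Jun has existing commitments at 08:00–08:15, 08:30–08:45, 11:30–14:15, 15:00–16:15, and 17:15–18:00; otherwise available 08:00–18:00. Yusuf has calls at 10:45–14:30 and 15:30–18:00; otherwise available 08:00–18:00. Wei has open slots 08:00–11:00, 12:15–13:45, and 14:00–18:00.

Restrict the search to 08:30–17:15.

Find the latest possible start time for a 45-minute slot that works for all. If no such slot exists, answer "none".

Dana free within 08:00–18:00: 10:00–15:00, 15:30–18:00.
Jun free within 08:00–18:00: 08:15–08:30, 08:45–11:30, 14:15–15:00, 16:15–17:15.
Yusuf free within 08:00–18:00: 08:00–10:45, 14:30–15:30.
Dana ∩ Jun: 10:00–11:30, 14:15–15:00, 16:15–17:15.
Dana ∩ Jun ∩ Yusuf: 10:00–10:45, 14:30–15:00.
Dana ∩ Jun ∩ Yusuf ∩ Wei: 10:00–10:45, 14:30–15:00.
Restricted to 08:30–17:15: 10:00–10:45, 14:30–15:00.
Windows ≥ 45 min: 10:00–10:45.
Latest start in the last window 10:00–10:45 is 10:45 − 45 min = 10:00.

10:00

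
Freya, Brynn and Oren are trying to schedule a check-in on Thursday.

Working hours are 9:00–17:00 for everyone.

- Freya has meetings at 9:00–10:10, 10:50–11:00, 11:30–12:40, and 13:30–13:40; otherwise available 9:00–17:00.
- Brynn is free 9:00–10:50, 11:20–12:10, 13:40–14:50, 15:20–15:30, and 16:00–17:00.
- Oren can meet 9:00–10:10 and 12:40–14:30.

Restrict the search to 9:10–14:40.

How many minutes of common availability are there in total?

50 minutes

Freya free within 09:00–17:00: 10:10–10:50, 11:00–11:30, 12:40–13:30, 13:40–17:00.
Freya ∩ Brynn: 10:10–10:50, 11:20–11:30, 13:40–14:50, 15:20–15:30, 16:00–17:00.
Freya ∩ Brynn ∩ Oren: 13:40–14:30.
Restricted to 09:10–14:40: 13:40–14:30.
Total common minutes: 50.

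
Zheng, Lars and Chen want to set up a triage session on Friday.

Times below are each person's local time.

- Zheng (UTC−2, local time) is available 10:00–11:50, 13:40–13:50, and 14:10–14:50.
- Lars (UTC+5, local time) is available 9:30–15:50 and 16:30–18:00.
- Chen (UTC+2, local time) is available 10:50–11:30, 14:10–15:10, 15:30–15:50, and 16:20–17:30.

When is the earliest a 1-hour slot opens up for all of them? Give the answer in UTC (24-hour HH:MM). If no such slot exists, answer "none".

Zheng → UTC: 12:00–13:50, 15:40–15:50, 16:10–16:50.
Lars → UTC: 04:30–10:50, 11:30–13:00.
Chen → UTC: 08:50–09:30, 12:10–13:10, 13:30–13:50, 14:20–15:30.
Zheng ∩ Lars: 12:00–13:00.
Zheng ∩ Lars ∩ Chen: 12:10–13:00.
Windows ≥ 60 min: (none).

none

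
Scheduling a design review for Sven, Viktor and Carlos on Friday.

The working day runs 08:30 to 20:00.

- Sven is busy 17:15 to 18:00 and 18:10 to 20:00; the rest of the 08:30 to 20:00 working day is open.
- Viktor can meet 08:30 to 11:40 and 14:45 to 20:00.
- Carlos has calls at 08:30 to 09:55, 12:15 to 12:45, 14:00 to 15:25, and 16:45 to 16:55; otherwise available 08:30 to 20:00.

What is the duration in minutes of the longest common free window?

105 minutes

Sven free within 08:30–20:00: 08:30–17:15, 18:00–18:10.
Carlos free within 08:30–20:00: 09:55–12:15, 12:45–14:00, 15:25–16:45, 16:55–20:00.
Sven ∩ Viktor: 08:30–11:40, 14:45–17:15, 18:00–18:10.
Sven ∩ Viktor ∩ Carlos: 09:55–11:40, 15:25–16:45, 16:55–17:15, 18:00–18:10.
Common window lengths: 105, 80, 20, 10 min; longest is 105.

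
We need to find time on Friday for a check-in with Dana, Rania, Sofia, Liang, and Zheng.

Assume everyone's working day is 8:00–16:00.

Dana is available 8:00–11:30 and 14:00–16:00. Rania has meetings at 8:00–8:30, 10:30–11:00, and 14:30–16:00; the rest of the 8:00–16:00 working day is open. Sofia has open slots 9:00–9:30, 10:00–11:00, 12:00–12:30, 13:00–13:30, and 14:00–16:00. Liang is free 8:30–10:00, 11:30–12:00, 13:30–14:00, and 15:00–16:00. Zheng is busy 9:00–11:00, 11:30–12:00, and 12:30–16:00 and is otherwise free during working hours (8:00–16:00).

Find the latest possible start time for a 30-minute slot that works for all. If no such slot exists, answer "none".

none

Rania free within 08:00–16:00: 08:30–10:30, 11:00–14:30.
Zheng free within 08:00–16:00: 08:00–09:00, 11:00–11:30, 12:00–12:30.
Dana ∩ Rania: 08:30–10:30, 11:00–11:30, 14:00–14:30.
Dana ∩ Rania ∩ Sofia: 09:00–09:30, 10:00–10:30, 14:00–14:30.
Dana ∩ Rania ∩ Sofia ∩ Liang: 09:00–09:30.
Dana ∩ Rania ∩ Sofia ∩ Liang ∩ Zheng: (none).
Windows ≥ 30 min: (none).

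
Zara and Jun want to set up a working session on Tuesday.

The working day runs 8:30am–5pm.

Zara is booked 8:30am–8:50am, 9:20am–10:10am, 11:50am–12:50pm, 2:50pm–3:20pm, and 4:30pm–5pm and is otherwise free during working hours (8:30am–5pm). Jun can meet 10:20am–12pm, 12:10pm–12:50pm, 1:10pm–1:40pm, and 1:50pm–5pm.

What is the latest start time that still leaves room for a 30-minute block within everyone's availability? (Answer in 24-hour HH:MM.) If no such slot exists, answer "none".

Zara free within 08:30–17:00: 08:50–09:20, 10:10–11:50, 12:50–14:50, 15:20–16:30.
Zara ∩ Jun: 10:20–11:50, 13:10–13:40, 13:50–14:50, 15:20–16:30.
Windows ≥ 30 min: 10:20–11:50, 13:10–13:40, 13:50–14:50, 15:20–16:30.
Latest start in the last window 15:20–16:30 is 16:30 − 30 min = 16:00.

16:00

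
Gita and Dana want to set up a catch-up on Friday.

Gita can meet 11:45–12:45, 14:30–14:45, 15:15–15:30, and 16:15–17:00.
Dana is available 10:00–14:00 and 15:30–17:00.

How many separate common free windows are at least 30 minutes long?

Gita ∩ Dana: 11:45–12:45, 16:15–17:00.
Windows ≥ 30 min: 11:45–12:45, 16:15–17:00.
That's 2 windows.

2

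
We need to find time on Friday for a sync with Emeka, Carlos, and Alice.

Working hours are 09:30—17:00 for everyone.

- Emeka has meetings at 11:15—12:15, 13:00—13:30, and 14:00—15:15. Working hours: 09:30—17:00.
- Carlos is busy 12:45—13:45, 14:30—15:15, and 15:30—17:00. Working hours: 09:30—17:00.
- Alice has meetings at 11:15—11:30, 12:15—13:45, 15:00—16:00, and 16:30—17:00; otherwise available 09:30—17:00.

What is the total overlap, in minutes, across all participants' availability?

120 minutes

Emeka free within 09:30–17:00: 09:30–11:15, 12:15–13:00, 13:30–14:00, 15:15–17:00.
Carlos free within 09:30–17:00: 09:30–12:45, 13:45–14:30, 15:15–15:30.
Alice free within 09:30–17:00: 09:30–11:15, 11:30–12:15, 13:45–15:00, 16:00–16:30.
Emeka ∩ Carlos: 09:30–11:15, 12:15–12:45, 13:45–14:00, 15:15–15:30.
Emeka ∩ Carlos ∩ Alice: 09:30–11:15, 13:45–14:00.
Total common minutes: 105 + 15 = 120.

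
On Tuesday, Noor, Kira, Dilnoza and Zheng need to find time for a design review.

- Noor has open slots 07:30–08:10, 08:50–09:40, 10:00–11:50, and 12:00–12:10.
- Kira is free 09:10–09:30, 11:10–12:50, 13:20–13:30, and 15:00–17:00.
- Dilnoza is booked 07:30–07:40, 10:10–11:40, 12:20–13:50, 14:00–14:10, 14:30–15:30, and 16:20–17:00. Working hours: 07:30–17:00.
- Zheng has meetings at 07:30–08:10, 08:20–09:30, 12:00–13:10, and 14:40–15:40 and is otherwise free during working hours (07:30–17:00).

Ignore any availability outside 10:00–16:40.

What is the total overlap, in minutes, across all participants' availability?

10 minutes

Dilnoza free within 07:30–17:00: 07:40–10:10, 11:40–12:20, 13:50–14:00, 14:10–14:30, 15:30–16:20.
Zheng free within 07:30–17:00: 08:10–08:20, 09:30–12:00, 13:10–14:40, 15:40–17:00.
Noor ∩ Kira: 09:10–09:30, 11:10–11:50, 12:00–12:10.
Noor ∩ Kira ∩ Dilnoza: 09:10–09:30, 11:40–11:50, 12:00–12:10.
Noor ∩ Kira ∩ Dilnoza ∩ Zheng: 11:40–11:50.
Restricted to 10:00–16:40: 11:40–11:50.
Total common minutes: 10.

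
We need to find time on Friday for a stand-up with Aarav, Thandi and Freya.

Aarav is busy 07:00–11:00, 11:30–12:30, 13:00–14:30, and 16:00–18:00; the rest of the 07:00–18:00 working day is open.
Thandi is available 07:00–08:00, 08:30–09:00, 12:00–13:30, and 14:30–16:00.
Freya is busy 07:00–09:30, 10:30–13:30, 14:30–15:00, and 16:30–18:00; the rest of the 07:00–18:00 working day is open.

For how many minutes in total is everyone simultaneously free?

60 minutes

Aarav free within 07:00–18:00: 11:00–11:30, 12:30–13:00, 14:30–16:00.
Freya free within 07:00–18:00: 09:30–10:30, 13:30–14:30, 15:00–16:30.
Aarav ∩ Thandi: 12:30–13:00, 14:30–16:00.
Aarav ∩ Thandi ∩ Freya: 15:00–16:00.
Total common minutes: 60.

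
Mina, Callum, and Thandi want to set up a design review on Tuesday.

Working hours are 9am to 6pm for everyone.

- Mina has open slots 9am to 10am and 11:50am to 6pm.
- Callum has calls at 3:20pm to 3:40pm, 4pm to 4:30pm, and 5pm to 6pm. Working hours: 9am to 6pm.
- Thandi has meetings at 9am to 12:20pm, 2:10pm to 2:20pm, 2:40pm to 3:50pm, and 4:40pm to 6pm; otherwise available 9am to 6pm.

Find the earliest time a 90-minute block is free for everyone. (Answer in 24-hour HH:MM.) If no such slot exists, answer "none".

Callum free within 09:00–18:00: 09:00–15:20, 15:40–16:00, 16:30–17:00.
Thandi free within 09:00–18:00: 12:20–14:10, 14:20–14:40, 15:50–16:40.
Mina ∩ Callum: 09:00–10:00, 11:50–15:20, 15:40–16:00, 16:30–17:00.
Mina ∩ Callum ∩ Thandi: 12:20–14:10, 14:20–14:40, 15:50–16:00, 16:30–16:40.
Windows ≥ 90 min: 12:20–14:10.
Earliest such window starts at 12:20.

12:20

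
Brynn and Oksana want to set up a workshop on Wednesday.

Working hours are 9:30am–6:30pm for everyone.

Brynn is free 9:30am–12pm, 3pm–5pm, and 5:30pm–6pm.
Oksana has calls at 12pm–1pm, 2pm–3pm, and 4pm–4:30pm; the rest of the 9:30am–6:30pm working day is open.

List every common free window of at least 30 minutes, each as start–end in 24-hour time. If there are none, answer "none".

09:30–12:00, 15:00–16:00, 16:30–17:00, 17:30–18:00

Oksana free within 09:30–18:30: 09:30–12:00, 13:00–14:00, 15:00–16:00, 16:30–18:30.
Brynn ∩ Oksana: 09:30–12:00, 15:00–16:00, 16:30–17:00, 17:30–18:00.
Windows ≥ 30 min: 09:30–12:00, 15:00–16:00, 16:30–17:00, 17:30–18:00.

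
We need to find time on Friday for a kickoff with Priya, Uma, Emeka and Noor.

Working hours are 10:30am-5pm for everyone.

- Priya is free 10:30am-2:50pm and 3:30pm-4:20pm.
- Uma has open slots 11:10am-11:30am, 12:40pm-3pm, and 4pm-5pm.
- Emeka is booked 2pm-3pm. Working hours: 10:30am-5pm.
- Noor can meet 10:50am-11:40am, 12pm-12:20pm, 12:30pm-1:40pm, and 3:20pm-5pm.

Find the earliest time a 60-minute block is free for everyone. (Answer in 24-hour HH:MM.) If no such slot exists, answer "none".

12:40

Emeka free within 10:30–17:00: 10:30–14:00, 15:00–17:00.
Priya ∩ Uma: 11:10–11:30, 12:40–14:50, 16:00–16:20.
Priya ∩ Uma ∩ Emeka: 11:10–11:30, 12:40–14:00, 16:00–16:20.
Priya ∩ Uma ∩ Emeka ∩ Noor: 11:10–11:30, 12:40–13:40, 16:00–16:20.
Windows ≥ 60 min: 12:40–13:40.
Earliest such window starts at 12:40.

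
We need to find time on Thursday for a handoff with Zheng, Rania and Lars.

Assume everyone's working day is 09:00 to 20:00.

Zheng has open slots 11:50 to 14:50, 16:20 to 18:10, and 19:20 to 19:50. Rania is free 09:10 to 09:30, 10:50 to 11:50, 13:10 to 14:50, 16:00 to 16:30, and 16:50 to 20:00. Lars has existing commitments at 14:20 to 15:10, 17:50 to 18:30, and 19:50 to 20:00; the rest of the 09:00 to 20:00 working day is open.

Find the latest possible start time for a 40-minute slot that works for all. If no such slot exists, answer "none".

Lars free within 09:00–20:00: 09:00–14:20, 15:10–17:50, 18:30–19:50.
Zheng ∩ Rania: 13:10–14:50, 16:20–16:30, 16:50–18:10, 19:20–19:50.
Zheng ∩ Rania ∩ Lars: 13:10–14:20, 16:20–16:30, 16:50–17:50, 19:20–19:50.
Windows ≥ 40 min: 13:10–14:20, 16:50–17:50.
Latest start in the last window 16:50–17:50 is 17:50 − 40 min = 17:10.

17:10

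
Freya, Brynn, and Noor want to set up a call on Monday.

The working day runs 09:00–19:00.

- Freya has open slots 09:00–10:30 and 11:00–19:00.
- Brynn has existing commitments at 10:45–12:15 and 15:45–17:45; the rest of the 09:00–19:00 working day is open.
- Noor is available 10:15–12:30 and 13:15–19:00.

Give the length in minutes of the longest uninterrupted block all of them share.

Brynn free within 09:00–19:00: 09:00–10:45, 12:15–15:45, 17:45–19:00.
Freya ∩ Brynn: 09:00–10:30, 12:15–15:45, 17:45–19:00.
Freya ∩ Brynn ∩ Noor: 10:15–10:30, 12:15–12:30, 13:15–15:45, 17:45–19:00.
Common window lengths: 15, 15, 150, 75 min; longest is 150.

150 minutes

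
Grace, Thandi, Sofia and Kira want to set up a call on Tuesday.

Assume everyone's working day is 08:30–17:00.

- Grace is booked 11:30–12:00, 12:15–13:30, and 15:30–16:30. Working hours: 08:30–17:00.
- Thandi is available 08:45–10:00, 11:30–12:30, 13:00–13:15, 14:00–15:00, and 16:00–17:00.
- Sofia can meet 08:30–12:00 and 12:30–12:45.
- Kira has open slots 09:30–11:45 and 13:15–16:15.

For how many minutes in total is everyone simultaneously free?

Grace free within 08:30–17:00: 08:30–11:30, 12:00–12:15, 13:30–15:30, 16:30–17:00.
Grace ∩ Thandi: 08:45–10:00, 12:00–12:15, 14:00–15:00, 16:30–17:00.
Grace ∩ Thandi ∩ Sofia: 08:45–10:00.
Grace ∩ Thandi ∩ Sofia ∩ Kira: 09:30–10:00.
Total common minutes: 30.

30 minutes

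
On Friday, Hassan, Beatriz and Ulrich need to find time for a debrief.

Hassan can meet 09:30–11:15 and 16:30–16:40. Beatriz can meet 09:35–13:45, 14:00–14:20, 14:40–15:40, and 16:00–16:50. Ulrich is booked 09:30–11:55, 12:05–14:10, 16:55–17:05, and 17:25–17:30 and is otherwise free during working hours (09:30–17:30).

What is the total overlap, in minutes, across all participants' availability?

Ulrich free within 09:30–17:30: 11:55–12:05, 14:10–16:55, 17:05–17:25.
Hassan ∩ Beatriz: 09:35–11:15, 16:30–16:40.
Hassan ∩ Beatriz ∩ Ulrich: 16:30–16:40.
Total common minutes: 10.

10 minutes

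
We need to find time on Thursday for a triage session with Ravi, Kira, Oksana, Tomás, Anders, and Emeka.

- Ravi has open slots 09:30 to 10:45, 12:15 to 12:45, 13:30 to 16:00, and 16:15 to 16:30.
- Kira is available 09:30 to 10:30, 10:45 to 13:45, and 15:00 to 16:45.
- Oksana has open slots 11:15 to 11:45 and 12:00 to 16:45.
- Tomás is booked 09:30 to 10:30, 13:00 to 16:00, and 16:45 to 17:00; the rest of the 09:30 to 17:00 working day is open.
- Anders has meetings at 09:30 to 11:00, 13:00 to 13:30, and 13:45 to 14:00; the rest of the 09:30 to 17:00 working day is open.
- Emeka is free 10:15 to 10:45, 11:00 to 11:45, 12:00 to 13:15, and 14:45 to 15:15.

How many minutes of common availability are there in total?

Tomás free within 09:30–17:00: 10:30–13:00, 16:00–16:45.
Anders free within 09:30–17:00: 11:00–13:00, 13:30–13:45, 14:00–17:00.
Ravi ∩ Kira: 09:30–10:30, 12:15–12:45, 13:30–13:45, 15:00–16:00, 16:15–16:30.
Ravi ∩ Kira ∩ Oksana: 12:15–12:45, 13:30–13:45, 15:00–16:00, 16:15–16:30.
Ravi ∩ Kira ∩ Oksana ∩ Tomás: 12:15–12:45, 16:15–16:30.
Ravi ∩ Kira ∩ Oksana ∩ Tomás ∩ Anders: 12:15–12:45, 16:15–16:30.
Ravi ∩ Kira ∩ Oksana ∩ Tomás ∩ Anders ∩ Emeka: 12:15–12:45.
Total common minutes: 30.

30 minutes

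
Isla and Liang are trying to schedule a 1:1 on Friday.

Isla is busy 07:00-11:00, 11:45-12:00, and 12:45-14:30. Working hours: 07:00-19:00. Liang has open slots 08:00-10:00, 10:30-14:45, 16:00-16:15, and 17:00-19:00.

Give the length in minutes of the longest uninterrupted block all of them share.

Isla free within 07:00–19:00: 11:00–11:45, 12:00–12:45, 14:30–19:00.
Isla ∩ Liang: 11:00–11:45, 12:00–12:45, 14:30–14:45, 16:00–16:15, 17:00–19:00.
Common window lengths: 45, 45, 15, 15, 120 min; longest is 120.

120 minutes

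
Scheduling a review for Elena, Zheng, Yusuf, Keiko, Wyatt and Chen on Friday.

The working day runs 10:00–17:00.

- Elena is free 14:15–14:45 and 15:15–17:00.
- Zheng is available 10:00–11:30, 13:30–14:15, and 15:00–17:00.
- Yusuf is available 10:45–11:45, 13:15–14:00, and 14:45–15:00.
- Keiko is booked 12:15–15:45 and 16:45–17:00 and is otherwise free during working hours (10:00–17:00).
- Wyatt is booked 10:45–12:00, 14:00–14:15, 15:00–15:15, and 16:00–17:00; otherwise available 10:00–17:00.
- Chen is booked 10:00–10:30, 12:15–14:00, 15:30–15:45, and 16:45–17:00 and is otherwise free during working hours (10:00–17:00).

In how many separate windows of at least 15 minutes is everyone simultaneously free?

Keiko free within 10:00–17:00: 10:00–12:15, 15:45–16:45.
Wyatt free within 10:00–17:00: 10:00–10:45, 12:00–14:00, 14:15–15:00, 15:15–16:00.
Chen free within 10:00–17:00: 10:30–12:15, 14:00–15:30, 15:45–16:45.
Elena ∩ Zheng: 15:15–17:00.
Elena ∩ Zheng ∩ Yusuf: (none).
Elena ∩ Zheng ∩ Yusuf ∩ Keiko: (none).
Elena ∩ Zheng ∩ Yusuf ∩ Keiko ∩ Wyatt: (none).
Elena ∩ Zheng ∩ Yusuf ∩ Keiko ∩ Wyatt ∩ Chen: (none).
Windows ≥ 15 min: (none).
That's 0 windows.

0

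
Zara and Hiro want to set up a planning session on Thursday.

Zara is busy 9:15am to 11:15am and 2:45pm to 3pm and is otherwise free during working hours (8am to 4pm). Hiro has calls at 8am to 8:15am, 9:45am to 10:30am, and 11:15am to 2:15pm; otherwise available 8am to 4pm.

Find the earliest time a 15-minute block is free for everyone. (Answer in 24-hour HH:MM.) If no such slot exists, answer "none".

Zara free within 08:00–16:00: 08:00–09:15, 11:15–14:45, 15:00–16:00.
Hiro free within 08:00–16:00: 08:15–09:45, 10:30–11:15, 14:15–16:00.
Zara ∩ Hiro: 08:15–09:15, 14:15–14:45, 15:00–16:00.
Windows ≥ 15 min: 08:15–09:15, 14:15–14:45, 15:00–16:00.
Earliest such window starts at 08:15.

08:15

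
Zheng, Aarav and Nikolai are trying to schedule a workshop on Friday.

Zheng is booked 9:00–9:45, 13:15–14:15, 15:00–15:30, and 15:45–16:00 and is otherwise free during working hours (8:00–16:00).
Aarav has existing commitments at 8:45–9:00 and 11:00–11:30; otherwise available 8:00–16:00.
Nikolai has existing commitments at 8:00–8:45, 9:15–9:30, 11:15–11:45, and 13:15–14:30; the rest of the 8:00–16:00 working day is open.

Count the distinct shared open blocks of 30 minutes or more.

Zheng free within 08:00–16:00: 08:00–09:00, 09:45–13:15, 14:15–15:00, 15:30–15:45.
Aarav free within 08:00–16:00: 08:00–08:45, 09:00–11:00, 11:30–16:00.
Nikolai free within 08:00–16:00: 08:45–09:15, 09:30–11:15, 11:45–13:15, 14:30–16:00.
Zheng ∩ Aarav: 08:00–08:45, 09:45–11:00, 11:30–13:15, 14:15–15:00, 15:30–15:45.
Zheng ∩ Aarav ∩ Nikolai: 09:45–11:00, 11:45–13:15, 14:30–15:00, 15:30–15:45.
Windows ≥ 30 min: 09:45–11:00, 11:45–13:15, 14:30–15:00.
That's 3 windows.

3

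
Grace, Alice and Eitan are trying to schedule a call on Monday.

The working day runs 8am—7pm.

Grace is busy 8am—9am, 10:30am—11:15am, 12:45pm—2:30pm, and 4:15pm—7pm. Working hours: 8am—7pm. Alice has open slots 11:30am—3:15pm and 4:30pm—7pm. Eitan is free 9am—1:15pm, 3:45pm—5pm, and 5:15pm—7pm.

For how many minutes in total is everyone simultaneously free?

75 minutes

Grace free within 08:00–19:00: 09:00–10:30, 11:15–12:45, 14:30–16:15.
Grace ∩ Alice: 11:30–12:45, 14:30–15:15.
Grace ∩ Alice ∩ Eitan: 11:30–12:45.
Total common minutes: 75.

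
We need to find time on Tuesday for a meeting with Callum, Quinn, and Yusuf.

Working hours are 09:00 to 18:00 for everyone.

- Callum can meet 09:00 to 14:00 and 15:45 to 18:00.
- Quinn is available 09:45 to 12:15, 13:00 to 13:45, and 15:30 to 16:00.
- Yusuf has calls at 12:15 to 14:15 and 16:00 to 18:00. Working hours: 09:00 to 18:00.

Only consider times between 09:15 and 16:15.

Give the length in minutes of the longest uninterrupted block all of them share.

150 minutes

Yusuf free within 09:00–18:00: 09:00–12:15, 14:15–16:00.
Callum ∩ Quinn: 09:45–12:15, 13:00–13:45, 15:45–16:00.
Callum ∩ Quinn ∩ Yusuf: 09:45–12:15, 15:45–16:00.
Restricted to 09:15–16:15: 09:45–12:15, 15:45–16:00.
Common window lengths: 150, 15 min; longest is 150.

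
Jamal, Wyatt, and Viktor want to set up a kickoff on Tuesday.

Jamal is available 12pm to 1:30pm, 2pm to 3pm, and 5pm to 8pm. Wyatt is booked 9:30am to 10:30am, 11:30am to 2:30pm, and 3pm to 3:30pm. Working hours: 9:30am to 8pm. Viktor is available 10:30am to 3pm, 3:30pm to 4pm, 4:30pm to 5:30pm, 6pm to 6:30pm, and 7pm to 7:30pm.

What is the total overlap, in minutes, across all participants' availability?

120 minutes

Wyatt free within 09:30–20:00: 10:30–11:30, 14:30–15:00, 15:30–20:00.
Jamal ∩ Wyatt: 14:30–15:00, 17:00–20:00.
Jamal ∩ Wyatt ∩ Viktor: 14:30–15:00, 17:00–17:30, 18:00–18:30, 19:00–19:30.
Total common minutes: 30 + 30 + 30 + 30 = 120.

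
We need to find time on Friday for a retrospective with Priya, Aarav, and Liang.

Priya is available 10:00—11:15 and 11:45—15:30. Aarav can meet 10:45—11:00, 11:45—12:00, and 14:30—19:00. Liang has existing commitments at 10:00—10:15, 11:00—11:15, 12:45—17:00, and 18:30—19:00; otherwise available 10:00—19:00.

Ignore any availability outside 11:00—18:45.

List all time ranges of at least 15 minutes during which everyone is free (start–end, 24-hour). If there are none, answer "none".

Liang free within 10:00–19:00: 10:15–11:00, 11:15–12:45, 17:00–18:30.
Priya ∩ Aarav: 10:45–11:00, 11:45–12:00, 14:30–15:30.
Priya ∩ Aarav ∩ Liang: 10:45–11:00, 11:45–12:00.
Restricted to 11:00–18:45: 11:45–12:00.
Windows ≥ 15 min: 11:45–12:00.

11:45–12:00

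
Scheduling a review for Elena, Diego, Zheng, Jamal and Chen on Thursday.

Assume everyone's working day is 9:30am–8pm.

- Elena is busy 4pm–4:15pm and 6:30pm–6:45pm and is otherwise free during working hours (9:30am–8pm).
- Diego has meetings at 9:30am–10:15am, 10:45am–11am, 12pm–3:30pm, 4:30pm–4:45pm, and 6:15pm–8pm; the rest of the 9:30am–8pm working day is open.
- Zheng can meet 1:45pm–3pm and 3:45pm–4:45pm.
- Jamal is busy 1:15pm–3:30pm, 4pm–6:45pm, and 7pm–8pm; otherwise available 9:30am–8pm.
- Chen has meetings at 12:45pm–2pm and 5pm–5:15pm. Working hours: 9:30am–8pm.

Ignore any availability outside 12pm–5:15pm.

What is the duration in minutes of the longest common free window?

15 minutes

Elena free within 09:30–20:00: 09:30–16:00, 16:15–18:30, 18:45–20:00.
Diego free within 09:30–20:00: 10:15–10:45, 11:00–12:00, 15:30–16:30, 16:45–18:15.
Jamal free within 09:30–20:00: 09:30–13:15, 15:30–16:00, 18:45–19:00.
Chen free within 09:30–20:00: 09:30–12:45, 14:00–17:00, 17:15–20:00.
Elena ∩ Diego: 10:15–10:45, 11:00–12:00, 15:30–16:00, 16:15–16:30, 16:45–18:15.
Elena ∩ Diego ∩ Zheng: 15:45–16:00, 16:15–16:30.
Elena ∩ Diego ∩ Zheng ∩ Jamal: 15:45–16:00.
Elena ∩ Diego ∩ Zheng ∩ Jamal ∩ Chen: 15:45–16:00.
Restricted to 12:00–17:15: 15:45–16:00.
Single common window of 15 minutes.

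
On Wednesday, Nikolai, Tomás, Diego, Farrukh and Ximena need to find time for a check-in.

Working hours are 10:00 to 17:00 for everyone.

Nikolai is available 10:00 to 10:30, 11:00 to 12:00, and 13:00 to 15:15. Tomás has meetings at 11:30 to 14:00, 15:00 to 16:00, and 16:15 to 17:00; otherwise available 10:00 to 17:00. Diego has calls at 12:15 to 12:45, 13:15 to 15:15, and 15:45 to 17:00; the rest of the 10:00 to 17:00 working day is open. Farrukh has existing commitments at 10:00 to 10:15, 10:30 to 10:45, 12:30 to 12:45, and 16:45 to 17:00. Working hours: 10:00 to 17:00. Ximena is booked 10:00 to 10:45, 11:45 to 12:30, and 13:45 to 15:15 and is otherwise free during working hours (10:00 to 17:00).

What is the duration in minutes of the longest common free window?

30 minutes

Tomás free within 10:00–17:00: 10:00–11:30, 14:00–15:00, 16:00–16:15.
Diego free within 10:00–17:00: 10:00–12:15, 12:45–13:15, 15:15–15:45.
Farrukh free within 10:00–17:00: 10:15–10:30, 10:45–12:30, 12:45–16:45.
Ximena free within 10:00–17:00: 10:45–11:45, 12:30–13:45, 15:15–17:00.
Nikolai ∩ Tomás: 10:00–10:30, 11:00–11:30, 14:00–15:00.
Nikolai ∩ Tomás ∩ Diego: 10:00–10:30, 11:00–11:30.
Nikolai ∩ Tomás ∩ Diego ∩ Farrukh: 10:15–10:30, 11:00–11:30.
Nikolai ∩ Tomás ∩ Diego ∩ Farrukh ∩ Ximena: 11:00–11:30.
Single common window of 30 minutes.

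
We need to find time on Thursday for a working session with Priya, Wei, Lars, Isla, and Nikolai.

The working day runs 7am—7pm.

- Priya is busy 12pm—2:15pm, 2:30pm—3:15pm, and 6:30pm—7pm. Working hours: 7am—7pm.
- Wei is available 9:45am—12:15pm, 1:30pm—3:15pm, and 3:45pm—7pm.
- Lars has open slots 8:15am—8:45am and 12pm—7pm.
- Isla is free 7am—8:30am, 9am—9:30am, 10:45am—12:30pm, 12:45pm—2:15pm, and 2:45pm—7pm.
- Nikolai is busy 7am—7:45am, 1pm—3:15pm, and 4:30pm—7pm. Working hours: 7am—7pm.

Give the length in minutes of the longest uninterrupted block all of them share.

Priya free within 07:00–19:00: 07:00–12:00, 14:15–14:30, 15:15–18:30.
Nikolai free within 07:00–19:00: 07:45–13:00, 15:15–16:30.
Priya ∩ Wei: 09:45–12:00, 14:15–14:30, 15:45–18:30.
Priya ∩ Wei ∩ Lars: 14:15–14:30, 15:45–18:30.
Priya ∩ Wei ∩ Lars ∩ Isla: 15:45–18:30.
Priya ∩ Wei ∩ Lars ∩ Isla ∩ Nikolai: 15:45–16:30.
Single common window of 45 minutes.

45 minutes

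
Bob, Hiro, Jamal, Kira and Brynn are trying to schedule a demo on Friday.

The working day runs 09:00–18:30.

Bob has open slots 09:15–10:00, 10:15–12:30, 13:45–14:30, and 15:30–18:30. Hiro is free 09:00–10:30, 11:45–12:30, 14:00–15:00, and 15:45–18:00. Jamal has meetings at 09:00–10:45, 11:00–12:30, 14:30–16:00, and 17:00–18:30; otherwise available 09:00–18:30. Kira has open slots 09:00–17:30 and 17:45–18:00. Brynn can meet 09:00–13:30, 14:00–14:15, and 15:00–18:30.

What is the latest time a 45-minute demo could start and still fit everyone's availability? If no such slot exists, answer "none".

16:15

Jamal free within 09:00–18:30: 10:45–11:00, 12:30–14:30, 16:00–17:00.
Bob ∩ Hiro: 09:15–10:00, 10:15–10:30, 11:45–12:30, 14:00–14:30, 15:45–18:00.
Bob ∩ Hiro ∩ Jamal: 14:00–14:30, 16:00–17:00.
Bob ∩ Hiro ∩ Jamal ∩ Kira: 14:00–14:30, 16:00–17:00.
Bob ∩ Hiro ∩ Jamal ∩ Kira ∩ Brynn: 14:00–14:15, 16:00–17:00.
Windows ≥ 45 min: 16:00–17:00.
Latest start in the last window 16:00–17:00 is 17:00 − 45 min = 16:15.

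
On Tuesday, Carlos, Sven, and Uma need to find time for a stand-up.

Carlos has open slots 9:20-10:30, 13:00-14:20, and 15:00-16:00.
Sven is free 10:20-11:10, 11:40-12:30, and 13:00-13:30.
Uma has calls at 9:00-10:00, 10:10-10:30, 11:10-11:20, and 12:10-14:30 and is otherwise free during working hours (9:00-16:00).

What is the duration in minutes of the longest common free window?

0 minutes

Uma free within 09:00–16:00: 10:00–10:10, 10:30–11:10, 11:20–12:10, 14:30–16:00.
Carlos ∩ Sven: 10:20–10:30, 13:00–13:30.
Carlos ∩ Sven ∩ Uma: (none).
No common window.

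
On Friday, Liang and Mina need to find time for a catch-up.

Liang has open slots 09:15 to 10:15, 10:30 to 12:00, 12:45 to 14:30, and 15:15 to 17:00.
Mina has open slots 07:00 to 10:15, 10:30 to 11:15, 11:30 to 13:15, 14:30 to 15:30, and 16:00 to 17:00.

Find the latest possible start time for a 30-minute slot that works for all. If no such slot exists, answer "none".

Liang ∩ Mina: 09:15–10:15, 10:30–11:15, 11:30–12:00, 12:45–13:15, 15:15–15:30, 16:00–17:00.
Windows ≥ 30 min: 09:15–10:15, 10:30–11:15, 11:30–12:00, 12:45–13:15, 16:00–17:00.
Latest start in the last window 16:00–17:00 is 17:00 − 30 min = 16:30.

16:30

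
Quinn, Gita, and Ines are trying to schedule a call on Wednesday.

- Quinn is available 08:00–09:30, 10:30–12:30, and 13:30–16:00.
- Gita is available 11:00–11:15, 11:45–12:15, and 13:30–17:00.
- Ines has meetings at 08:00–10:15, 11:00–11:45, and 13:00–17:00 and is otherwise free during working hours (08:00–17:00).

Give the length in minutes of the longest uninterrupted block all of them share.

30 minutes

Ines free within 08:00–17:00: 10:15–11:00, 11:45–13:00.
Quinn ∩ Gita: 11:00–11:15, 11:45–12:15, 13:30–16:00.
Quinn ∩ Gita ∩ Ines: 11:45–12:15.
Single common window of 30 minutes.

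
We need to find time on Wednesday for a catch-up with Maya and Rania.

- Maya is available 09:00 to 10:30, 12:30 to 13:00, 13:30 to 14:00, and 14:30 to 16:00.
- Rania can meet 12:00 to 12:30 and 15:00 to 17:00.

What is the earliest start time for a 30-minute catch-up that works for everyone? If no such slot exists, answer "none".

Maya ∩ Rania: 15:00–16:00.
Windows ≥ 30 min: 15:00–16:00.
Earliest such window starts at 15:00.

15:00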